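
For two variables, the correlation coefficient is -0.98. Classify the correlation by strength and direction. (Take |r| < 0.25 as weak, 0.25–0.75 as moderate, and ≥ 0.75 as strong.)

r = -0.98 < 0 so the relationship is negative.
|r| = 0.98, which falls in the strong range.

strong negative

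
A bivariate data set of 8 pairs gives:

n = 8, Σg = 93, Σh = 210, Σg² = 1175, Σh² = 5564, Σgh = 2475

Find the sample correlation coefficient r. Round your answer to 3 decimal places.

0.485

r = (nΣgh − ΣgΣh) / √[(nΣg² − (Σg)²)(nΣh² − (Σh)²)]
Numerator: 8×2475 − 93×210 = 270
Denominator: √[(9400 − 8649)(44512 − 44100)] = √[751 × 412] = 556.2481
r = 270 / 556.2481 ≈ 0.485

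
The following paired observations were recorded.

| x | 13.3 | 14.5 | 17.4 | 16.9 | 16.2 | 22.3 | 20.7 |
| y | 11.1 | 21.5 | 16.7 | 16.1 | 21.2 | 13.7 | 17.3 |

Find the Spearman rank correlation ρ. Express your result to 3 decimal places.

Rank x: 1, 2, 5, 4, 3, 7, 6
Rank y: 1, 7, 4, 3, 6, 2, 5
d = rank(x) − rank(y): 0, -5, 1, 1, -3, 5, 1; Σd² = 62
ρ = 1 − 6Σd² / [n(n²−1)] = 1 − 6×62 / (7×48) = 1 − 372/336 ≈ -0.107

-0.107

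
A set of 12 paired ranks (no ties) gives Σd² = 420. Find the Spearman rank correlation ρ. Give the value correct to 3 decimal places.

-0.469

ρ = 1 − 6Σd² / [n(n²−1)] = 1 − 6×420 / (12×143)
  = 1 − 2520/1716 = 1 − 1.4685 ≈ -0.469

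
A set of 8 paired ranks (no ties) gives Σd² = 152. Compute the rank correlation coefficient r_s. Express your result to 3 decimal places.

ρ = 1 − 6Σd² / [n(n²−1)] = 1 − 6×152 / (8×63)
  = 1 − 912/504 = 1 − 1.8095 ≈ -0.810

-0.810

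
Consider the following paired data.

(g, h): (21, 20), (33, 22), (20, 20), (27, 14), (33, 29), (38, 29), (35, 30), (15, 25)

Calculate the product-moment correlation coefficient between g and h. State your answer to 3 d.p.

n = 8, Σg = 222, Σh = 189, Σg² = 6642, Σh² = 4687, Σgh = 5408
nΣgh − ΣgΣh = 43264 − 41958 = 1306
nΣg² − (Σg)² = 53136 − 49284 = 3852; nΣh² − (Σh)² = 37496 − 35721 = 1775
r = 1306 / √(3852 × 1775) = 1306 / 2614.8231 ≈ 0.499

0.499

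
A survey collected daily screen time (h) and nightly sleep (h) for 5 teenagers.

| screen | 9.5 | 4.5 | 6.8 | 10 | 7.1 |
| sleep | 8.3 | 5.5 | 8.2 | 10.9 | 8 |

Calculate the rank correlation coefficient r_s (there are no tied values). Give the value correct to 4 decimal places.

Rank screen: 4, 1, 2, 5, 3
Rank sleep: 4, 1, 3, 5, 2
d = rank(screen) − rank(sleep): 0, 0, -1, 0, 1; Σd² = 2
ρ = 1 − 6Σd² / [n(n²−1)] = 1 − 6×2 / (5×24) = 1 − 12/120 ≈ 0.9000

0.9000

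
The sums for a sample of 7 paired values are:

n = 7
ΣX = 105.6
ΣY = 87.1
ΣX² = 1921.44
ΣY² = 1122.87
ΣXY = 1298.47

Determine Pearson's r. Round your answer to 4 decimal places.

-0.1368

r = (nΣXY − ΣXΣY) / √[(nΣX² − (ΣX)²)(nΣY² − (ΣY)²)]
Numerator: 7×1298.47 − 105.6×87.1 = -108.47
Denominator: √[(13450.08 − 11151.36)(7860.09 − 7586.41)] = √[2298.72 × 273.68] = 793.1669
r = -108.47 / 793.1669 ≈ -0.1368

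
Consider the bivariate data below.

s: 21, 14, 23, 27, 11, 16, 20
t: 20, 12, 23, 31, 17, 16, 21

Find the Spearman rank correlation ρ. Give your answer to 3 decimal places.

0.857

Rank s: 5, 2, 6, 7, 1, 3, 4
Rank t: 4, 1, 6, 7, 3, 2, 5
d = rank(s) − rank(t): 1, 1, 0, 0, -2, 1, -1; Σd² = 8
ρ = 1 − 6Σd² / [n(n²−1)] = 1 − 6×8 / (7×48) = 1 − 48/336 ≈ 0.857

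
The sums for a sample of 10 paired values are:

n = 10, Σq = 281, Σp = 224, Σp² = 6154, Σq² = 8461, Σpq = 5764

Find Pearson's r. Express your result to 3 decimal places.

-0.662

r = (nΣpq − ΣpΣq) / √[(nΣp² − (Σp)²)(nΣq² − (Σq)²)]
Numerator: 10×5764 − 224×281 = -5304
Denominator: √[(61540 − 50176)(84610 − 78961)] = √[11364 × 5649] = 8012.1930
r = -5304 / 8012.1930 ≈ -0.662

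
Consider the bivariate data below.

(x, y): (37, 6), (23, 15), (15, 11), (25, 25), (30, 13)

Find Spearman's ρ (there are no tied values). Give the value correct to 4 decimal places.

Rank x: 5, 2, 1, 3, 4
Rank y: 1, 4, 2, 5, 3
d = rank(x) − rank(y): 4, -2, -1, -2, 1; Σd² = 26
ρ = 1 − 6Σd² / [n(n²−1)] = 1 − 6×26 / (5×24) = 1 − 156/120 ≈ -0.3000

-0.3000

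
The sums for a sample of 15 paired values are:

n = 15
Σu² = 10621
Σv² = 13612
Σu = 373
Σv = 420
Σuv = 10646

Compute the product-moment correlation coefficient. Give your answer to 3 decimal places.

r = (nΣuv − ΣuΣv) / √[(nΣu² − (Σu)²)(nΣv² − (Σv)²)]
Numerator: 15×10646 − 373×420 = 3030
Denominator: √[(159315 − 139129)(204180 − 176400)] = √[20186 × 27780] = 23680.5211
r = 3030 / 23680.5211 ≈ 0.128

0.128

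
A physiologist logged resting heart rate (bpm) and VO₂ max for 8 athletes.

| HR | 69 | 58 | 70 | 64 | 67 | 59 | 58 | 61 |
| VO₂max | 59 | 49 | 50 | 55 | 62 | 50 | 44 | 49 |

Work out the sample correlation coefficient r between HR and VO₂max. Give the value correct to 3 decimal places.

0.677

n = 8, Σx = 506, Σy = 418, Σx² = 32176, Σy² = 22088, Σxy = 26578
nΣxy − ΣxΣy = 212624 − 211508 = 1116
nΣx² − (Σx)² = 257408 − 256036 = 1372; nΣy² − (Σy)² = 176704 − 174724 = 1980
r = 1116 / √(1372 × 1980) = 1116 / 1648.1990 ≈ 0.677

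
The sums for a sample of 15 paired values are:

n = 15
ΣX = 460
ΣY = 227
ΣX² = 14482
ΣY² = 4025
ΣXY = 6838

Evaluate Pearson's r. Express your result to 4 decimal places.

r = (nΣXY − ΣXΣY) / √[(nΣX² − (ΣX)²)(nΣY² − (ΣY)²)]
Numerator: 15×6838 − 460×227 = -1850
Denominator: √[(217230 − 211600)(60375 − 51529)] = √[5630 × 8846] = 7057.1226
r = -1850 / 7057.1226 ≈ -0.2621

-0.2621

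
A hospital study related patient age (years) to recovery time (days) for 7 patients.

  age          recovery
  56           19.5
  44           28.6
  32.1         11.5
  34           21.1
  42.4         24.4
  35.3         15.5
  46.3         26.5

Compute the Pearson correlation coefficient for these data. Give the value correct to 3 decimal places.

n = 7, Σx = 290.1, Σy = 147.1, Σx² = 12445.95, Σy² = 3313.53, Σxy = 6245.61
nΣxy − ΣxΣy = 43719.27 − 42673.71 = 1045.56
nΣx² − (Σx)² = 87121.65 − 84158.01 = 2963.64; nΣy² − (Σy)² = 23194.71 − 21638.41 = 1556.3
r = 1045.56 / √(2963.64 × 1556.3) = 1045.56 / 2147.6296 ≈ 0.487

0.487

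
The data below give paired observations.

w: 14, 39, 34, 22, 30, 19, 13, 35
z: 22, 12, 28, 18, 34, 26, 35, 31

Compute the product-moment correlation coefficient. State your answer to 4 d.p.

-0.2243

n = 8, Σw = 206, Σz = 206, Σw² = 6012, Σz² = 5754, Σwz = 5178
nΣwz − ΣwΣz = 41424 − 42436 = -1012
nΣw² − (Σw)² = 48096 − 42436 = 5660; nΣz² − (Σz)² = 46032 − 42436 = 3596
r = -1012 / √(5660 × 3596) = -1012 / 4511.4698 ≈ -0.2243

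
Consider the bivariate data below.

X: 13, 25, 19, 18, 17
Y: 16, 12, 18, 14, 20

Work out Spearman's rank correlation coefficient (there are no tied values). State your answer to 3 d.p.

-0.500

Rank X: 1, 5, 4, 3, 2
Rank Y: 3, 1, 4, 2, 5
d = rank(X) − rank(Y): -2, 4, 0, 1, -3; Σd² = 30
ρ = 1 − 6Σd² / [n(n²−1)] = 1 − 6×30 / (5×24) = 1 − 180/120 ≈ -0.500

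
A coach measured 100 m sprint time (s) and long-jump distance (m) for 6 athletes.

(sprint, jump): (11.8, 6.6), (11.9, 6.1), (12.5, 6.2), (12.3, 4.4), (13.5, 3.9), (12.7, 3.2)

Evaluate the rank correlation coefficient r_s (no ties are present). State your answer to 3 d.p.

Rank sprint: 1, 2, 4, 3, 6, 5
Rank jump: 6, 4, 5, 3, 2, 1
d = rank(sprint) − rank(jump): -5, -2, -1, 0, 4, 4; Σd² = 62
ρ = 1 − 6Σd² / [n(n²−1)] = 1 − 6×62 / (6×35) = 1 − 372/210 ≈ -0.771

-0.771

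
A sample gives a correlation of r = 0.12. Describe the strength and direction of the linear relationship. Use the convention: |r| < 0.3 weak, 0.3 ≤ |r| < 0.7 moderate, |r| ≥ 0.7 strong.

r = 0.12 > 0 so the relationship is positive.
|r| = 0.12, which falls in the weak range.

weak positive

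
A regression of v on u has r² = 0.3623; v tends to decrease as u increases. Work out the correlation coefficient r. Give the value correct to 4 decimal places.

-0.6019

|r| = √0.3623 = 0.6019
The association is negative, so r = −0.6019.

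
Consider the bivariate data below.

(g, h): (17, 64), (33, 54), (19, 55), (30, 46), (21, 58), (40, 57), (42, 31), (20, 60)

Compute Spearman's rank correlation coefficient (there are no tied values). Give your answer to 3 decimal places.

Rank g: 1, 6, 2, 5, 4, 7, 8, 3
Rank h: 8, 3, 4, 2, 6, 5, 1, 7
d = rank(g) − rank(h): -7, 3, -2, 3, -2, 2, 7, -4; Σd² = 144
ρ = 1 − 6Σd² / [n(n²−1)] = 1 − 6×144 / (8×63) = 1 − 864/504 ≈ -0.714

-0.714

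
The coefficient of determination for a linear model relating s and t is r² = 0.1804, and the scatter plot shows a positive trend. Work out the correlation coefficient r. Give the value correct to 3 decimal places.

0.425

|r| = √0.1804 = 0.425
The association is positive, so r = 0.425.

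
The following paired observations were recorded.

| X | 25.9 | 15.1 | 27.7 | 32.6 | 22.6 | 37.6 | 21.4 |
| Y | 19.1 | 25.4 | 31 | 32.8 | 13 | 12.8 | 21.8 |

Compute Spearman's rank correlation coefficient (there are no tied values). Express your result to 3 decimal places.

-0.071

Rank X: 4, 1, 5, 6, 3, 7, 2
Rank Y: 3, 5, 6, 7, 2, 1, 4
d = rank(X) − rank(Y): 1, -4, -1, -1, 1, 6, -2; Σd² = 60
ρ = 1 − 6Σd² / [n(n²−1)] = 1 − 6×60 / (7×48) = 1 − 360/336 ≈ -0.071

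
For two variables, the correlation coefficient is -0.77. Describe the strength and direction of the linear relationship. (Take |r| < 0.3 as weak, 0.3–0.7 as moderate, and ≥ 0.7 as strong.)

strong negative

r = -0.77 < 0 so the relationship is negative.
|r| = 0.77, which falls in the strong range.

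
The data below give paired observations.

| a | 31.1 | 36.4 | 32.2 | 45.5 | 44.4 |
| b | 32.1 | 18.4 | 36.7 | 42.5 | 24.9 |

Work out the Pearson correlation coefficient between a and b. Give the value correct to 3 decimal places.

n = 5, Σa = 189.6, Σb = 154.6, Σa² = 7370.62, Σb² = 5142.12, Σab = 5889.12
nΣab − ΣaΣb = 29445.6 − 29312.16 = 133.44
nΣa² − (Σa)² = 36853.1 − 35948.16 = 904.94; nΣb² − (Σb)² = 25710.6 − 23901.16 = 1809.44
r = 133.44 / √(904.94 × 1809.44) = 133.44 / 1279.6228 ≈ 0.104

0.104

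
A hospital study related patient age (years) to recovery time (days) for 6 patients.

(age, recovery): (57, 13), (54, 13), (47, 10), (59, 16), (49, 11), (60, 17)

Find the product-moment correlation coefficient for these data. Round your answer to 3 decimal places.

0.948

n = 6, Σx = 326, Σy = 80, Σx² = 17856, Σy² = 1104, Σxy = 4416
nΣxy − ΣxΣy = 26496 − 26080 = 416
nΣx² − (Σx)² = 107136 − 106276 = 860; nΣy² − (Σy)² = 6624 − 6400 = 224
r = 416 / √(860 × 224) = 416 / 438.9077 ≈ 0.948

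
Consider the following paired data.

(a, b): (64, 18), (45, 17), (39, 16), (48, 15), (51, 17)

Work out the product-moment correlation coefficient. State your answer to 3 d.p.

n = 5, Σa = 247, Σb = 83, Σa² = 12547, Σb² = 1383, Σab = 4128
nΣab − ΣaΣb = 20640 − 20501 = 139
nΣa² − (Σa)² = 62735 − 61009 = 1726; nΣb² − (Σb)² = 6915 − 6889 = 26
r = 139 / √(1726 × 26) = 139 / 211.8396 ≈ 0.656

0.656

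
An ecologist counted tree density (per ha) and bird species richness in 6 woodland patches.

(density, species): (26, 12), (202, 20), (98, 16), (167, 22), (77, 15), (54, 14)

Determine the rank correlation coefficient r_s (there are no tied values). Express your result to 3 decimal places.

0.943

Rank density: 1, 6, 4, 5, 3, 2
Rank species: 1, 5, 4, 6, 3, 2
d = rank(density) − rank(species): 0, 1, 0, -1, 0, 0; Σd² = 2
ρ = 1 − 6Σd² / [n(n²−1)] = 1 − 6×2 / (6×35) = 1 − 12/210 ≈ 0.943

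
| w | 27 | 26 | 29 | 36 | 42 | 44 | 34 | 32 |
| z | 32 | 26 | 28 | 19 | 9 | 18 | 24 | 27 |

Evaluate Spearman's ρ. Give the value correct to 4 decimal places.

Rank w: 2, 1, 3, 6, 7, 8, 5, 4
Rank z: 8, 5, 7, 3, 1, 2, 4, 6
d = rank(w) − rank(z): -6, -4, -4, 3, 6, 6, 1, -2; Σd² = 154
ρ = 1 − 6Σd² / [n(n²−1)] = 1 − 6×154 / (8×63) = 1 − 924/504 ≈ -0.8333

-0.8333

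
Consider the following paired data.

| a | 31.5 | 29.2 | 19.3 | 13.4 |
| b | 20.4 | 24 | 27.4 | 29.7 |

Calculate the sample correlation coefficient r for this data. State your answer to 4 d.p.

-0.9658

n = 4, Σa = 93.4, Σb = 101.5, Σa² = 2396.94, Σb² = 2625.01, Σab = 2270.2
nΣab − ΣaΣb = 9080.8 − 9480.1 = -399.3
nΣa² − (Σa)² = 9587.76 − 8723.56 = 864.2; nΣb² − (Σb)² = 10500.04 − 10302.25 = 197.79
r = -399.3 / √(864.2 × 197.79) = -399.3 / 413.4370 ≈ -0.9658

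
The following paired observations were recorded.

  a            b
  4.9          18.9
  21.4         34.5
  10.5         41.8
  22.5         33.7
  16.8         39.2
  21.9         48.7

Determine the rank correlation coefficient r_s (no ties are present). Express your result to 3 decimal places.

0.200

Rank a: 1, 4, 2, 6, 3, 5
Rank b: 1, 3, 5, 2, 4, 6
d = rank(a) − rank(b): 0, 1, -3, 4, -1, -1; Σd² = 28
ρ = 1 − 6Σd² / [n(n²−1)] = 1 − 6×28 / (6×35) = 1 − 168/210 ≈ 0.200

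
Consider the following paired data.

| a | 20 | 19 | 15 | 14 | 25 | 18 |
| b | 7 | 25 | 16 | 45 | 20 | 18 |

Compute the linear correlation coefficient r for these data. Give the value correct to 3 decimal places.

-0.455

n = 6, Σa = 111, Σb = 131, Σa² = 2131, Σb² = 3679, Σab = 2309
nΣab − ΣaΣb = 13854 − 14541 = -687
nΣa² − (Σa)² = 12786 − 12321 = 465; nΣb² − (Σb)² = 22074 − 17161 = 4913
r = -687 / √(465 × 4913) = -687 / 1511.4711 ≈ -0.455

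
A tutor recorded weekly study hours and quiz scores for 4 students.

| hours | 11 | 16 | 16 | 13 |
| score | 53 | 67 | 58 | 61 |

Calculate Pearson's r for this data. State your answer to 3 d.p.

0.698

n = 4, Σx = 56, Σy = 239, Σx² = 802, Σy² = 14383, Σxy = 3376
nΣxy − ΣxΣy = 13504 − 13384 = 120
nΣx² − (Σx)² = 3208 − 3136 = 72; nΣy² − (Σy)² = 57532 − 57121 = 411
r = 120 / √(72 × 411) = 120 / 172.0233 ≈ 0.698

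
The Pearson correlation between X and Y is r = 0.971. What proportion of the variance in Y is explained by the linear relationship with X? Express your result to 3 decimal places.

r² = (0.971)² = 0.943

0.943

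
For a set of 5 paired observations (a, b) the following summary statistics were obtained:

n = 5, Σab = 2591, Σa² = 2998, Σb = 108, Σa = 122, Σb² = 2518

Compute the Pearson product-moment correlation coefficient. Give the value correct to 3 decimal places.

r = (nΣab − ΣaΣb) / √[(nΣa² − (Σa)²)(nΣb² − (Σb)²)]
Numerator: 5×2591 − 122×108 = -221
Denominator: √[(14990 − 14884)(12590 − 11664)] = √[106 × 926] = 313.2986
r = -221 / 313.2986 ≈ -0.705

-0.705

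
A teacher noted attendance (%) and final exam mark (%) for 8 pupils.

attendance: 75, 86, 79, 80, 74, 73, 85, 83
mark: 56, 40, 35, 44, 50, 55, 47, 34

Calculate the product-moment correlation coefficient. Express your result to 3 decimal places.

-0.664

n = 8, Σx = 635, Σy = 361, Σx² = 50581, Σy² = 16787, Σxy = 28457
nΣxy − ΣxΣy = 227656 − 229235 = -1579
nΣx² − (Σx)² = 404648 − 403225 = 1423; nΣy² − (Σy)² = 134296 − 130321 = 3975
r = -1579 / √(1423 × 3975) = -1579 / 2378.3240 ≈ -0.664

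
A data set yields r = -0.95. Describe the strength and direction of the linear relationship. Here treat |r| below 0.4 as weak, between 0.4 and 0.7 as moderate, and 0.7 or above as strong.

strong negative

r = -0.95 < 0 so the relationship is negative.
|r| = 0.95, which falls in the strong range.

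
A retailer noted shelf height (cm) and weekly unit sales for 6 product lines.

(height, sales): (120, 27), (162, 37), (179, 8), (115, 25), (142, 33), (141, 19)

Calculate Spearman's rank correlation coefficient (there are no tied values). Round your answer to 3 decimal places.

-0.029

Rank height: 2, 5, 6, 1, 4, 3
Rank sales: 4, 6, 1, 3, 5, 2
d = rank(height) − rank(sales): -2, -1, 5, -2, -1, 1; Σd² = 36
ρ = 1 − 6Σd² / [n(n²−1)] = 1 − 6×36 / (6×35) = 1 − 216/210 ≈ -0.029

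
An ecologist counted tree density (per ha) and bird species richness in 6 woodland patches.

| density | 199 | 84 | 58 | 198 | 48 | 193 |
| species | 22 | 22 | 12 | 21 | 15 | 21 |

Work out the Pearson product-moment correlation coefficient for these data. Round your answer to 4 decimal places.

n = 6, Σx = 780, Σy = 113, Σx² = 128778, Σy² = 2219, Σxy = 15853
nΣxy − ΣxΣy = 95118 − 88140 = 6978
nΣx² − (Σx)² = 772668 − 608400 = 164268; nΣy² − (Σy)² = 13314 − 12769 = 545
r = 6978 / √(164268 × 545) = 6978 / 9461.8212 ≈ 0.7375

0.7375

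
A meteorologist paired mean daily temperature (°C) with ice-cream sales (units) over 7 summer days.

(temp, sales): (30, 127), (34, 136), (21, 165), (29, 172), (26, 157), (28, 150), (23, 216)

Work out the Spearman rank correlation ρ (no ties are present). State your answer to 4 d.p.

-0.6786

Rank temp: 6, 7, 1, 5, 3, 4, 2
Rank sales: 1, 2, 5, 6, 4, 3, 7
d = rank(temp) − rank(sales): 5, 5, -4, -1, -1, 1, -5; Σd² = 94
ρ = 1 − 6Σd² / [n(n²−1)] = 1 − 6×94 / (7×48) = 1 − 564/336 ≈ -0.6786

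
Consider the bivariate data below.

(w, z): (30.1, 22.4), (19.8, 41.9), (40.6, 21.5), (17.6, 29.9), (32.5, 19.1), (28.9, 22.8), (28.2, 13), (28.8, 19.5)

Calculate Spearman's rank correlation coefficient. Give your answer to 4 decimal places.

Rank w: 6, 2, 8, 1, 7, 5, 3, 4
Rank z: 5, 8, 4, 7, 2, 6, 1, 3
d = rank(w) − rank(z): 1, -6, 4, -6, 5, -1, 2, 1; Σd² = 120
ρ = 1 − 6Σd² / [n(n²−1)] = 1 − 6×120 / (8×63) = 1 − 720/504 ≈ -0.4286

-0.4286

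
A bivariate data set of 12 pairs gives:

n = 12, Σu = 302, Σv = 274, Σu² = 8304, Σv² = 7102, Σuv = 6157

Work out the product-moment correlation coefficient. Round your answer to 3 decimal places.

-0.958

r = (nΣuv − ΣuΣv) / √[(nΣu² − (Σu)²)(nΣv² − (Σv)²)]
Numerator: 12×6157 − 302×274 = -8864
Denominator: √[(99648 − 91204)(85224 − 75076)] = √[8444 × 10148] = 9256.8738
r = -8864 / 9256.8738 ≈ -0.958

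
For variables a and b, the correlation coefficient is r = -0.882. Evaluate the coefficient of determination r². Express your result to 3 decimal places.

r² = (-0.882)² = 0.778

0.778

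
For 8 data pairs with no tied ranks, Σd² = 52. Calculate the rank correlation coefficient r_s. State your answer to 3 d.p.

ρ = 1 − 6Σd² / [n(n²−1)] = 1 − 6×52 / (8×63)
  = 1 − 312/504 = 1 − 0.6190 ≈ 0.381

0.381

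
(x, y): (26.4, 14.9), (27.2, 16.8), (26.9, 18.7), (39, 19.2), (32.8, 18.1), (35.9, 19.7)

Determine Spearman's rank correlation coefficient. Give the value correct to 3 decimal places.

Rank x: 1, 3, 2, 6, 4, 5
Rank y: 1, 2, 4, 5, 3, 6
d = rank(x) − rank(y): 0, 1, -2, 1, 1, -1; Σd² = 8
ρ = 1 − 6Σd² / [n(n²−1)] = 1 − 6×8 / (6×35) = 1 − 48/210 ≈ 0.771

0.771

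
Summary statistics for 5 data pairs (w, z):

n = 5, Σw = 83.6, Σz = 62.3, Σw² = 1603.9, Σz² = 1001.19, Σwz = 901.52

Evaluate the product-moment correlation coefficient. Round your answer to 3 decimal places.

-0.651

r = (nΣwz − ΣwΣz) / √[(nΣw² − (Σw)²)(nΣz² − (Σz)²)]
Numerator: 5×901.52 − 83.6×62.3 = -700.68
Denominator: √[(8019.5 − 6988.96)(5005.95 − 3881.29)] = √[1030.54 × 1124.66] = 1076.5719
r = -700.68 / 1076.5719 ≈ -0.651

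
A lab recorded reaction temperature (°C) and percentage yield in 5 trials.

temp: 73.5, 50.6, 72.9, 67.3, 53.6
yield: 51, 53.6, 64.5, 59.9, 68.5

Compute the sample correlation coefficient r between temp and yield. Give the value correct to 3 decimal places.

n = 5, Σx = 317.9, Σy = 297.5, Σx² = 20679.27, Σy² = 17914.47, Σxy = 18865.58
nΣxy − ΣxΣy = 94327.9 − 94575.25 = -247.35
nΣx² − (Σx)² = 103396.35 − 101060.41 = 2335.94; nΣy² − (Σy)² = 89572.35 − 88506.25 = 1066.1
r = -247.35 / √(2335.94 × 1066.1) = -247.35 / 1578.0829 ≈ -0.157

-0.157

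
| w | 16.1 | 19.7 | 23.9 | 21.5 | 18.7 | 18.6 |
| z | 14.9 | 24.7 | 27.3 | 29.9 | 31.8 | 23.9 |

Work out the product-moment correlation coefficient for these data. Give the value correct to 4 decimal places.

n = 6, Σw = 118.5, Σz = 152.5, Σw² = 2376.41, Σz² = 4053.85, Σwz = 3061
nΣwz − ΣwΣz = 18366 − 18071.25 = 294.75
nΣw² − (Σw)² = 14258.46 − 14042.25 = 216.21; nΣz² − (Σz)² = 24323.1 − 23256.25 = 1066.85
r = 294.75 / √(216.21 × 1066.85) = 294.75 / 480.2745 ≈ 0.6137

0.6137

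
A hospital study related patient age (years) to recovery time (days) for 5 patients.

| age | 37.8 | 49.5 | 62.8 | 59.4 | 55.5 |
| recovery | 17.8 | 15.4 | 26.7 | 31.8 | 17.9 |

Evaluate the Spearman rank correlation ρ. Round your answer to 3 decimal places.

Rank age: 1, 2, 5, 4, 3
Rank recovery: 2, 1, 4, 5, 3
d = rank(age) − rank(recovery): -1, 1, 1, -1, 0; Σd² = 4
ρ = 1 − 6Σd² / [n(n²−1)] = 1 − 6×4 / (5×24) = 1 − 24/120 ≈ 0.800

0.800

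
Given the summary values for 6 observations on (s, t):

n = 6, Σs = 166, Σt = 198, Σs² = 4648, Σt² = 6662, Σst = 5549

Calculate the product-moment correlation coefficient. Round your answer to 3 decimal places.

0.844

r = (nΣst − ΣsΣt) / √[(nΣs² − (Σs)²)(nΣt² − (Σt)²)]
Numerator: 6×5549 − 166×198 = 426
Denominator: √[(27888 − 27556)(39972 − 39204)] = √[332 × 768] = 504.9515
r = 426 / 504.9515 ≈ 0.844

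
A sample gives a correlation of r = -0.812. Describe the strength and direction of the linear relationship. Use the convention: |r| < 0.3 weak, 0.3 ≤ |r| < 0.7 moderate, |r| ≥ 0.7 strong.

strong negative

r = -0.812 < 0 so the relationship is negative.
|r| = 0.812, which falls in the strong range.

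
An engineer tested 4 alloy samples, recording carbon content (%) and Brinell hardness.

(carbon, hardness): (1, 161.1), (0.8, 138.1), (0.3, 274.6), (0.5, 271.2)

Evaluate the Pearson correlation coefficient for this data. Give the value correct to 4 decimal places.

-0.8911

n = 4, Σx = 2.6, Σy = 845, Σx² = 1.98, Σy² = 193979.42, Σxy = 489.56
nΣxy − ΣxΣy = 1958.24 − 2197 = -238.76
nΣx² − (Σx)² = 7.92 − 6.76 = 1.16; nΣy² − (Σy)² = 775917.68 − 714025 = 61892.68
r = -238.76 / √(1.16 × 61892.68) = -238.76 / 267.9468 ≈ -0.8911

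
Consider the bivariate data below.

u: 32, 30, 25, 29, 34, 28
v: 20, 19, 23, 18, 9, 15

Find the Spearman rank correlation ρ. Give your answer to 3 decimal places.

Rank u: 5, 4, 1, 3, 6, 2
Rank v: 5, 4, 6, 3, 1, 2
d = rank(u) − rank(v): 0, 0, -5, 0, 5, 0; Σd² = 50
ρ = 1 − 6Σd² / [n(n²−1)] = 1 − 6×50 / (6×35) = 1 − 300/210 ≈ -0.429

-0.429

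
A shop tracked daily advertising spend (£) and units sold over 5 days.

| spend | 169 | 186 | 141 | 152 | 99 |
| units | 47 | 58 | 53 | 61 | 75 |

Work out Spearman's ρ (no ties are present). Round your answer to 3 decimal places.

Rank spend: 4, 5, 2, 3, 1
Rank units: 1, 3, 2, 4, 5
d = rank(spend) − rank(units): 3, 2, 0, -1, -4; Σd² = 30
ρ = 1 − 6Σd² / [n(n²−1)] = 1 − 6×30 / (5×24) = 1 − 180/120 ≈ -0.500

-0.500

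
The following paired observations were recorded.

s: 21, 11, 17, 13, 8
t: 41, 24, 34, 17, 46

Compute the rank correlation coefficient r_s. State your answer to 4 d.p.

-0.1000

Rank s: 5, 2, 4, 3, 1
Rank t: 4, 2, 3, 1, 5
d = rank(s) − rank(t): 1, 0, 1, 2, -4; Σd² = 22
ρ = 1 − 6Σd² / [n(n²−1)] = 1 − 6×22 / (5×24) = 1 − 132/120 ≈ -0.1000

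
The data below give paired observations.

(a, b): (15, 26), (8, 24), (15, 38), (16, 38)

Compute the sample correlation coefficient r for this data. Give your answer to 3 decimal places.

n = 4, Σa = 54, Σb = 126, Σa² = 770, Σb² = 4140, Σab = 1760
nΣab − ΣaΣb = 7040 − 6804 = 236
nΣa² − (Σa)² = 3080 − 2916 = 164; nΣb² − (Σb)² = 16560 − 15876 = 684
r = 236 / √(164 × 684) = 236 / 334.9269 ≈ 0.705

0.705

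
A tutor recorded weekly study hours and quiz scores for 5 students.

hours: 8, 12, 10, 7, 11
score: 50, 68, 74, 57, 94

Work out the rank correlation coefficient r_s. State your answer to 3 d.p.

Rank hours: 2, 5, 3, 1, 4
Rank score: 1, 3, 4, 2, 5
d = rank(hours) − rank(score): 1, 2, -1, -1, -1; Σd² = 8
ρ = 1 − 6Σd² / [n(n²−1)] = 1 − 6×8 / (5×24) = 1 − 48/120 ≈ 0.600

0.600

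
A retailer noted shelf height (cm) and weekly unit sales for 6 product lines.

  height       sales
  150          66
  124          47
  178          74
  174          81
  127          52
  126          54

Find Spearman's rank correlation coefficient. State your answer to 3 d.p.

0.886

Rank height: 4, 1, 6, 5, 3, 2
Rank sales: 4, 1, 5, 6, 2, 3
d = rank(height) − rank(sales): 0, 0, 1, -1, 1, -1; Σd² = 4
ρ = 1 − 6Σd² / [n(n²−1)] = 1 − 6×4 / (6×35) = 1 − 24/210 ≈ 0.886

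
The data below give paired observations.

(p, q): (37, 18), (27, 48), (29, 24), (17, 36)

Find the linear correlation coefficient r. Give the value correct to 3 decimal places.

n = 4, Σp = 110, Σq = 126, Σp² = 3228, Σq² = 4500, Σpq = 3270
nΣpq − ΣpΣq = 13080 − 13860 = -780
nΣp² − (Σp)² = 12912 − 12100 = 812; nΣq² − (Σq)² = 18000 − 15876 = 2124
r = -780 / √(812 × 2124) = -780 / 1313.2738 ≈ -0.594

-0.594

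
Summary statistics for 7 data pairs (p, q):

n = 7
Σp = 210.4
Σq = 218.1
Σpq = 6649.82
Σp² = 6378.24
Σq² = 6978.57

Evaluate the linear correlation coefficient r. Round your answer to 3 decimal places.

0.947

r = (nΣpq − ΣpΣq) / √[(nΣp² − (Σp)²)(nΣq² − (Σq)²)]
Numerator: 7×6649.82 − 210.4×218.1 = 660.5
Denominator: √[(44647.68 − 44268.16)(48849.99 − 47567.61)] = √[379.52 × 1282.38] = 697.6309
r = 660.5 / 697.6309 ≈ 0.947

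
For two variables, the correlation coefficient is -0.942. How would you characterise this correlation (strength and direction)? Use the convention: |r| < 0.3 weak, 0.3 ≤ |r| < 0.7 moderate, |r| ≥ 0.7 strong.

r = -0.942 < 0 so the relationship is negative.
|r| = 0.942, which falls in the strong range.

strong negative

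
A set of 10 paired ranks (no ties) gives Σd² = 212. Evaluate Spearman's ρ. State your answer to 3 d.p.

ρ = 1 − 6Σd² / [n(n²−1)] = 1 − 6×212 / (10×99)
  = 1 − 1272/990 = 1 − 1.2848 ≈ -0.285

-0.285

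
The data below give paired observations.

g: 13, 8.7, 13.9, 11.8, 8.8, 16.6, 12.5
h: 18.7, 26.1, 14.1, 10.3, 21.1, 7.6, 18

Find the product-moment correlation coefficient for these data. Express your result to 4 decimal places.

-0.8205

n = 7, Σg = 85.3, Σh = 115.9, Σg² = 1086.39, Σh² = 2162.77, Σgh = 1324.54
nΣgh − ΣgΣh = 9271.78 − 9886.27 = -614.49
nΣg² − (Σg)² = 7604.73 − 7276.09 = 328.64; nΣh² − (Σh)² = 15139.39 − 13432.81 = 1706.58
r = -614.49 / √(328.64 × 1706.58) = -614.49 / 748.8995 ≈ -0.8205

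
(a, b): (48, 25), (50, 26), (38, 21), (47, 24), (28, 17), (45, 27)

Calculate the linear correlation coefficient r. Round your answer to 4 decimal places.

0.9312

n = 6, Σa = 256, Σb = 140, Σa² = 11266, Σb² = 3336, Σab = 6117
nΣab − ΣaΣb = 36702 − 35840 = 862
nΣa² − (Σa)² = 67596 − 65536 = 2060; nΣb² − (Σb)² = 20016 − 19600 = 416
r = 862 / √(2060 × 416) = 862 / 925.7213 ≈ 0.9312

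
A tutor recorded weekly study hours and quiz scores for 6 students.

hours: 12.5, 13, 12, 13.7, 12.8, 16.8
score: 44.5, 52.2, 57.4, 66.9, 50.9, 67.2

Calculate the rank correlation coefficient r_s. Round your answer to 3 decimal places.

0.657

Rank hours: 2, 4, 1, 5, 3, 6
Rank score: 1, 3, 4, 5, 2, 6
d = rank(hours) − rank(score): 1, 1, -3, 0, 1, 0; Σd² = 12
ρ = 1 − 6Σd² / [n(n²−1)] = 1 − 6×12 / (6×35) = 1 − 72/210 ≈ 0.657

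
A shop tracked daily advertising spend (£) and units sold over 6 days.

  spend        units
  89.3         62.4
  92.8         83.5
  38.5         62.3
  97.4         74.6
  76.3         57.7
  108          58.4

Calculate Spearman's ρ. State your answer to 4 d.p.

0.2571

Rank spend: 3, 4, 1, 5, 2, 6
Rank units: 4, 6, 3, 5, 1, 2
d = rank(spend) − rank(units): -1, -2, -2, 0, 1, 4; Σd² = 26
ρ = 1 − 6Σd² / [n(n²−1)] = 1 − 6×26 / (6×35) = 1 − 156/210 ≈ 0.2571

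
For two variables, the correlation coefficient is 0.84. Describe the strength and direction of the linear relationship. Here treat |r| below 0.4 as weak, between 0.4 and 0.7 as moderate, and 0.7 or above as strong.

strong positive

r = 0.84 > 0 so the relationship is positive.
|r| = 0.84, which falls in the strong range.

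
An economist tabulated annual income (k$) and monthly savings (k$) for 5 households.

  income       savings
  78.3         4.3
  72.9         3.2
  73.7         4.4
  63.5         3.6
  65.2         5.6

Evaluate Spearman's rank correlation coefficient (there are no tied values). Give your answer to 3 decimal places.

0.100

Rank income: 5, 3, 4, 1, 2
Rank savings: 3, 1, 4, 2, 5
d = rank(income) − rank(savings): 2, 2, 0, -1, -3; Σd² = 18
ρ = 1 − 6Σd² / [n(n²−1)] = 1 − 6×18 / (5×24) = 1 − 108/120 ≈ 0.100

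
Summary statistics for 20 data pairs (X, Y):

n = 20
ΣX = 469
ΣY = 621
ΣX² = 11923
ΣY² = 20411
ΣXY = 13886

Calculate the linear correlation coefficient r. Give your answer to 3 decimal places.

-0.662

r = (nΣXY − ΣXΣY) / √[(nΣX² − (ΣX)²)(nΣY² − (ΣY)²)]
Numerator: 20×13886 − 469×621 = -13529
Denominator: √[(238460 − 219961)(408220 − 385641)] = √[18499 × 22579] = 20437.4392
r = -13529 / 20437.4392 ≈ -0.662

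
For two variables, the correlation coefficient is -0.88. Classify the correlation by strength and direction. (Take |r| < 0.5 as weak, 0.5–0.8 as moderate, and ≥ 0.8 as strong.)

strong negative

r = -0.88 < 0 so the relationship is negative.
|r| = 0.88, which falls in the strong range.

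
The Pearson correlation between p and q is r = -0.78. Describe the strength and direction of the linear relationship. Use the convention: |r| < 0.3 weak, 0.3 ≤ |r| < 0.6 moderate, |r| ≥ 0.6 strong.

r = -0.78 < 0 so the relationship is negative.
|r| = 0.78, which falls in the strong range.

strong negative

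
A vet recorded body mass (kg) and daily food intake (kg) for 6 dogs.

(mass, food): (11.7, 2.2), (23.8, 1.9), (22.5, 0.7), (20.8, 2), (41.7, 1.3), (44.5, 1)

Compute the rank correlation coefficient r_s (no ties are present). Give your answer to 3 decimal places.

Rank mass: 1, 4, 3, 2, 5, 6
Rank food: 6, 4, 1, 5, 3, 2
d = rank(mass) − rank(food): -5, 0, 2, -3, 2, 4; Σd² = 58
ρ = 1 − 6Σd² / [n(n²−1)] = 1 − 6×58 / (6×35) = 1 − 348/210 ≈ -0.657

-0.657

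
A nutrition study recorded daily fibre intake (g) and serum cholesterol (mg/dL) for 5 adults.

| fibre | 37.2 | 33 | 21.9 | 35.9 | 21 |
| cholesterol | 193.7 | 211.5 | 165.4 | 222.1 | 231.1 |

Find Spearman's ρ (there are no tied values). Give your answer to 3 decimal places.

-0.300

Rank fibre: 5, 3, 2, 4, 1
Rank cholesterol: 2, 3, 1, 4, 5
d = rank(fibre) − rank(cholesterol): 3, 0, 1, 0, -4; Σd² = 26
ρ = 1 − 6Σd² / [n(n²−1)] = 1 − 6×26 / (5×24) = 1 − 156/120 ≈ -0.300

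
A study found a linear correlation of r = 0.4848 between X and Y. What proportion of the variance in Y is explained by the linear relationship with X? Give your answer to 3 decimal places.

0.235

r² = (0.4848)² = 0.235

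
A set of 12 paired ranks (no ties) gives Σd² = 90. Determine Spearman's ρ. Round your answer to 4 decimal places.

0.6853

ρ = 1 − 6Σd² / [n(n²−1)] = 1 − 6×90 / (12×143)
  = 1 − 540/1716 = 1 − 0.31469 ≈ 0.6853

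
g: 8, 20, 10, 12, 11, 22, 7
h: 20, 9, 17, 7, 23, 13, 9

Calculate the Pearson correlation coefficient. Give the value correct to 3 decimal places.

n = 7, Σg = 90, Σh = 98, Σg² = 1362, Σh² = 1598, Σgh = 1196
nΣgh − ΣgΣh = 8372 − 8820 = -448
nΣg² − (Σg)² = 9534 − 8100 = 1434; nΣh² − (Σh)² = 11186 − 9604 = 1582
r = -448 / √(1434 × 1582) = -448 / 1506.1833 ≈ -0.297

-0.297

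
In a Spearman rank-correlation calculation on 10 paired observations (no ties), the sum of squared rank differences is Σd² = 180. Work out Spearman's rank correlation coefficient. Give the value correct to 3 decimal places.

-0.091

ρ = 1 − 6Σd² / [n(n²−1)] = 1 − 6×180 / (10×99)
  = 1 − 1080/990 = 1 − 1.0909 ≈ -0.091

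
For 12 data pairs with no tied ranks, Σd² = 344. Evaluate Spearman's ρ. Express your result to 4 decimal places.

ρ = 1 − 6Σd² / [n(n²−1)] = 1 − 6×344 / (12×143)
  = 1 − 2064/1716 = 1 − 1.20280 ≈ -0.2028

-0.2028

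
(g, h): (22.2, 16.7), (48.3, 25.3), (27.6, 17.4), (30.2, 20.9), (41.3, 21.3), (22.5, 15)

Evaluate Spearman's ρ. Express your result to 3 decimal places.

Rank g: 1, 6, 3, 4, 5, 2
Rank h: 2, 6, 3, 4, 5, 1
d = rank(g) − rank(h): -1, 0, 0, 0, 0, 1; Σd² = 2
ρ = 1 − 6Σd² / [n(n²−1)] = 1 − 6×2 / (6×35) = 1 − 12/210 ≈ 0.943

0.943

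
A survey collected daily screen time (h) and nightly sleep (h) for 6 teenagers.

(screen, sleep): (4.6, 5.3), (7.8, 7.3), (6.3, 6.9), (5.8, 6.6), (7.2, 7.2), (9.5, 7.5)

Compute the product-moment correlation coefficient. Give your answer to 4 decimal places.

0.8804

n = 6, Σx = 41.2, Σy = 40.8, Σx² = 297.42, Σy² = 280.64, Σxy = 286.16
nΣxy − ΣxΣy = 1716.96 − 1680.96 = 36
nΣx² − (Σx)² = 1784.52 − 1697.44 = 87.08; nΣy² − (Σy)² = 1683.84 − 1664.64 = 19.2
r = 36 / √(87.08 × 19.2) = 36 / 40.8893 ≈ 0.8804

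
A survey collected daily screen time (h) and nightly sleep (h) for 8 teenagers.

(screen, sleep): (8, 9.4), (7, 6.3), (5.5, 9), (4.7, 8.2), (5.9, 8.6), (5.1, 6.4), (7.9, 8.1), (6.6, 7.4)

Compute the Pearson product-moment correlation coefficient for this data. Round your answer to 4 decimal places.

n = 8, Σx = 50.7, Σy = 63.4, Σx² = 332.13, Σy² = 511.58, Σxy = 403.55
nΣxy − ΣxΣy = 3228.4 − 3214.38 = 14.02
nΣx² − (Σx)² = 2657.04 − 2570.49 = 86.55; nΣy² − (Σy)² = 4092.64 − 4019.56 = 73.08
r = 14.02 / √(86.55 × 73.08) = 14.02 / 79.5303 ≈ 0.1763

0.1763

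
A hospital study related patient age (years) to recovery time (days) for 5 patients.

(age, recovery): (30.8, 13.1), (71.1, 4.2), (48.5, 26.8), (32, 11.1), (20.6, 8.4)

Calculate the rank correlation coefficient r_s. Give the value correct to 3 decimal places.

Rank age: 2, 5, 4, 3, 1
Rank recovery: 4, 1, 5, 3, 2
d = rank(age) − rank(recovery): -2, 4, -1, 0, -1; Σd² = 22
ρ = 1 − 6Σd² / [n(n²−1)] = 1 − 6×22 / (5×24) = 1 − 132/120 ≈ -0.100

-0.100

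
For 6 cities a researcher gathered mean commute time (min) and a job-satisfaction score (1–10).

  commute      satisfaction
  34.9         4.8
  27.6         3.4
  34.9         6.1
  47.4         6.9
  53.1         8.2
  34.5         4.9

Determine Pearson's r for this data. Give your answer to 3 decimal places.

0.950

n = 6, Σx = 232.4, Σy = 34.3, Σx² = 9454.4, Σy² = 210.67, Σxy = 1405.78
nΣxy − ΣxΣy = 8434.68 − 7971.32 = 463.36
nΣx² − (Σx)² = 56726.4 − 54009.76 = 2716.64; nΣy² − (Σy)² = 1264.02 − 1176.49 = 87.53
r = 463.36 / √(2716.64 × 87.53) = 463.36 / 487.6346 ≈ 0.950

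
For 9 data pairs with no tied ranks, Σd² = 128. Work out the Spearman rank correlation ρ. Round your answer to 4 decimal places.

ρ = 1 − 6Σd² / [n(n²−1)] = 1 − 6×128 / (9×80)
  = 1 − 768/720 = 1 − 1.06667 ≈ -0.0667

-0.0667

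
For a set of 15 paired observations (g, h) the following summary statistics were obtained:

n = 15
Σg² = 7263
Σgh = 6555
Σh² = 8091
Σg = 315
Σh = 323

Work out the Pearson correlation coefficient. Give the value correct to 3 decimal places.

-0.266

r = (nΣgh − ΣgΣh) / √[(nΣg² − (Σg)²)(nΣh² − (Σh)²)]
Numerator: 15×6555 − 315×323 = -3420
Denominator: √[(108945 − 99225)(121365 − 104329)] = √[9720 × 17036] = 12868.1747
r = -3420 / 12868.1747 ≈ -0.266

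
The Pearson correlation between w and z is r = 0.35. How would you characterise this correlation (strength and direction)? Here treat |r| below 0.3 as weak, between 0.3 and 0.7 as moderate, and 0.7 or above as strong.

moderate positive

r = 0.35 > 0 so the relationship is positive.
|r| = 0.35, which falls in the moderate range.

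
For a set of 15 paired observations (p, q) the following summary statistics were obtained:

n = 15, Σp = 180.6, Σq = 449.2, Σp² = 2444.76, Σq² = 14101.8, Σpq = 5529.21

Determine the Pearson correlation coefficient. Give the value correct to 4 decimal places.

0.2883

r = (nΣpq − ΣpΣq) / √[(nΣp² − (Σp)²)(nΣq² − (Σq)²)]
Numerator: 15×5529.21 − 180.6×449.2 = 1812.63
Denominator: √[(36671.4 − 32616.36)(211527 − 201780.64)] = √[4055.04 × 9746.36] = 6286.6430
r = 1812.63 / 6286.6430 ≈ 0.2883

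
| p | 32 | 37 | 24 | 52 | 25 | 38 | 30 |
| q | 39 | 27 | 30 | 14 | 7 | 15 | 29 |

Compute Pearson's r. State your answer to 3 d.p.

-0.254

n = 7, Σp = 238, Σq = 161, Σp² = 8642, Σq² = 4461, Σpq = 5310
nΣpq − ΣpΣq = 37170 − 38318 = -1148
nΣp² − (Σp)² = 60494 − 56644 = 3850; nΣq² − (Σq)² = 31227 − 25921 = 5306
r = -1148 / √(3850 × 5306) = -1148 / 4519.7456 ≈ -0.254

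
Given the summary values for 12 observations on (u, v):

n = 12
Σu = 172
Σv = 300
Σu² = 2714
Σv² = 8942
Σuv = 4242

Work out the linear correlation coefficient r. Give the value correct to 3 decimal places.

-0.097

r = (nΣuv − ΣuΣv) / √[(nΣu² − (Σu)²)(nΣv² − (Σv)²)]
Numerator: 12×4242 − 172×300 = -696
Denominator: √[(32568 − 29584)(107304 − 90000)] = √[2984 × 17304] = 7185.7593
r = -696 / 7185.7593 ≈ -0.097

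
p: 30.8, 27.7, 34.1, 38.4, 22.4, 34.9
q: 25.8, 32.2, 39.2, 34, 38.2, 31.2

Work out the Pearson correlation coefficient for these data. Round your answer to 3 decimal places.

n = 6, Σp = 188.3, Σq = 200.6, Σp² = 6073.07, Σq² = 6827.8, Σpq = 6273.46
nΣpq − ΣpΣq = 37640.76 − 37772.98 = -132.22
nΣp² − (Σp)² = 36438.42 − 35456.89 = 981.53; nΣq² − (Σq)² = 40966.8 − 40240.36 = 726.44
r = -132.22 / √(981.53 × 726.44) = -132.22 / 844.4067 ≈ -0.157

-0.157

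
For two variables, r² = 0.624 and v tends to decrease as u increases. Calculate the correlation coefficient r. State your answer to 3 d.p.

|r| = √0.624 = 0.790
The association is negative, so r = −0.790.

-0.790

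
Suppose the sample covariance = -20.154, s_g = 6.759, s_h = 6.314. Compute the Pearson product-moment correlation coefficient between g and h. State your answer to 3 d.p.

r = Cov(g,h) / (s_g · s_h) = -20.154 / (6.759 × 6.314)
  = -20.154 / 42.6763 ≈ -0.472

-0.472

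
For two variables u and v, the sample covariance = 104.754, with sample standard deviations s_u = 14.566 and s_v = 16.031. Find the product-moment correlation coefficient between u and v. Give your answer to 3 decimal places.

r = Cov(u,v) / (s_u · s_v) = 104.754 / (14.566 × 16.031)
  = 104.754 / 233.5075 ≈ 0.449

0.449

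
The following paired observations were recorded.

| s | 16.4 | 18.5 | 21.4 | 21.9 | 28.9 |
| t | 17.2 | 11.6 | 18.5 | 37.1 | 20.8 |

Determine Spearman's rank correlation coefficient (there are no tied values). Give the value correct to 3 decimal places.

Rank s: 1, 2, 3, 4, 5
Rank t: 2, 1, 3, 5, 4
d = rank(s) − rank(t): -1, 1, 0, -1, 1; Σd² = 4
ρ = 1 − 6Σd² / [n(n²−1)] = 1 − 6×4 / (5×24) = 1 − 24/120 ≈ 0.800

0.800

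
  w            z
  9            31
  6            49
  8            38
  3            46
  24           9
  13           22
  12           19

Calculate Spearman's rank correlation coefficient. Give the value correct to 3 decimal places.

Rank w: 4, 2, 3, 1, 7, 6, 5
Rank z: 4, 7, 5, 6, 1, 3, 2
d = rank(w) − rank(z): 0, -5, -2, -5, 6, 3, 3; Σd² = 108
ρ = 1 − 6Σd² / [n(n²−1)] = 1 − 6×108 / (7×48) = 1 − 648/336 ≈ -0.929

-0.929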